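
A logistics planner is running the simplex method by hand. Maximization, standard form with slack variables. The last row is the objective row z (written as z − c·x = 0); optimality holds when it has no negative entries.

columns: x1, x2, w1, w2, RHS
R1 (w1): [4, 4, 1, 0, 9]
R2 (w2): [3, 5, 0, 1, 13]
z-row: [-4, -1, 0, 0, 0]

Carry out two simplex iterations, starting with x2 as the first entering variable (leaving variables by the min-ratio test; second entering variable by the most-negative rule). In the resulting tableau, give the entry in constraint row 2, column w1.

Ratio test on column x2 — row 1: 9/4 = 9/4; row 2: 13/5 = 13/5. Minimum is 9/4 at row 1 (w1 leaves); pivot element 4.
Divide row 1 by 4; eliminate column x2 from the other rows.
Second iteration: most negative z-row entry is -3 in column x1, so x1 enters.
Ratio test on column x1 — row 1: (9/4)/1 = 9/4; row 2: entry -2 ≤ 0. Minimum is 9/4 at row 1 (x2 leaves); pivot element 1.
Divide row 1 by 1; eliminate column x1 from the other rows.
After both pivots, the entry at constraint row 2, column w1 is -3/4.

-3/4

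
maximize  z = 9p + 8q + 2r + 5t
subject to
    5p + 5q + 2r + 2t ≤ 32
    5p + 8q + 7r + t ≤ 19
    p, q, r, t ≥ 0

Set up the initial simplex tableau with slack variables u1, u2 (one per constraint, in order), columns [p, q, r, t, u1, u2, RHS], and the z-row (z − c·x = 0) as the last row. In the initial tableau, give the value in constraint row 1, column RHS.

32

The RHS of constraint 1 is b_1 = 32.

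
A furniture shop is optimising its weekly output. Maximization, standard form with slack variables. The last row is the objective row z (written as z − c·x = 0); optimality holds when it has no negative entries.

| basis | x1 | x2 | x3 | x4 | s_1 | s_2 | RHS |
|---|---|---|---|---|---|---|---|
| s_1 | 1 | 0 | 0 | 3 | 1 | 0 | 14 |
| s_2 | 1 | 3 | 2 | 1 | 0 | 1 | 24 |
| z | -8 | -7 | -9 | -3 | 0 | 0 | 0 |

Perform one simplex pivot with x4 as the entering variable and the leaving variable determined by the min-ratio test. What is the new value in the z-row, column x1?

Ratio test on column x4 — row 1: 14/3 = 14/3; row 2: 24/1 = 24. Minimum is 14/3 at row 1 (s_1 leaves); pivot element 3.
Divide row 1 by 3; eliminate column x4 from the other rows.
z-row update in column x1: -8 − (-3)·(1/3) = -7.

-7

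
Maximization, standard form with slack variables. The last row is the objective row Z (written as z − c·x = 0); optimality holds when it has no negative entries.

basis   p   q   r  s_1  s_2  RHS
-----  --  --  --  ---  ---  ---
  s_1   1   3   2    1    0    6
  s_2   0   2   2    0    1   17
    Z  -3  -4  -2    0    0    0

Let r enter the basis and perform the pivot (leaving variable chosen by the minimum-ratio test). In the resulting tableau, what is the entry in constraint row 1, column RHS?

3

Ratio test on column r — row 1: 6/2 = 3; row 2: 17/2 = 17/2. Minimum is 3 at row 1 (s_1 leaves); pivot element 2.
Divide row 1 by 2; eliminate column r from the other rows.
In the new row 1, the RHS entry is the old entry divided by the pivot: 6/2 = 3.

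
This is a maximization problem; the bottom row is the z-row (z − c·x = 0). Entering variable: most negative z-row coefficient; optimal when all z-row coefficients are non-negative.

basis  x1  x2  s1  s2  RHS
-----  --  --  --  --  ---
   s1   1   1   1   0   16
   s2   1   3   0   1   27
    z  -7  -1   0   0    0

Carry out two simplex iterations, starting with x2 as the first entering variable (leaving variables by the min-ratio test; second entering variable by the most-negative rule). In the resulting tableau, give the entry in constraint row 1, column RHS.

Ratio test on column x2 — row 1: 16/1 = 16; row 2: 27/3 = 9. Minimum is 9 at row 2 (s2 leaves); pivot element 3.
Divide row 2 by 3; eliminate column x2 from the other rows.
Second iteration: most negative z-row entry is -20/3 in column x1, so x1 enters.
Ratio test on column x1 — row 1: 7/(2/3) = 21/2; row 2: 9/(1/3) = 27. Minimum is 21/2 at row 1 (s1 leaves); pivot element 2/3.
Divide row 1 by 2/3; eliminate column x1 from the other rows.
After both pivots, the entry at constraint row 1, column RHS is 21/2.

21/2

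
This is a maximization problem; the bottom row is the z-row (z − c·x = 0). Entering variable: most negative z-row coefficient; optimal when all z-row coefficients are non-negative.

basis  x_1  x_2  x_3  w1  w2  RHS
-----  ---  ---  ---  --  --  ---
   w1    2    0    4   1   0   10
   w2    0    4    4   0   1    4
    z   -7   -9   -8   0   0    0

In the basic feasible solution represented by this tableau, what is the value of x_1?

0

x_1 is not in the basis, so in the current basic feasible solution x_1 = 0.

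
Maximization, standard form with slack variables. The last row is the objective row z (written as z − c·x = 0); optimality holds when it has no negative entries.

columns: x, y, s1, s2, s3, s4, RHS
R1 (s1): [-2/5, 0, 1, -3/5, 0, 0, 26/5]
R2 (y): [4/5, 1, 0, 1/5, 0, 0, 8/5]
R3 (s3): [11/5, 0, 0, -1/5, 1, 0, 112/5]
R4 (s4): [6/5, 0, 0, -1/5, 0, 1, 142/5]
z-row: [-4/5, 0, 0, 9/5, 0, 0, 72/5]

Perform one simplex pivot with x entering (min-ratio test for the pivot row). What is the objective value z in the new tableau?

16

Ratio test on column x — row 1: entry -2/5 ≤ 0; row 2: (8/5)/(4/5) = 2; row 3: (112/5)/(11/5) = 112/11; row 4: (142/5)/(6/5) = 71/3. Minimum is 2 at row 2 (y leaves); pivot element 4/5.
Pivot on row 2; the z-row RHS becomes 72/5 − (-4/5)·2 = 16.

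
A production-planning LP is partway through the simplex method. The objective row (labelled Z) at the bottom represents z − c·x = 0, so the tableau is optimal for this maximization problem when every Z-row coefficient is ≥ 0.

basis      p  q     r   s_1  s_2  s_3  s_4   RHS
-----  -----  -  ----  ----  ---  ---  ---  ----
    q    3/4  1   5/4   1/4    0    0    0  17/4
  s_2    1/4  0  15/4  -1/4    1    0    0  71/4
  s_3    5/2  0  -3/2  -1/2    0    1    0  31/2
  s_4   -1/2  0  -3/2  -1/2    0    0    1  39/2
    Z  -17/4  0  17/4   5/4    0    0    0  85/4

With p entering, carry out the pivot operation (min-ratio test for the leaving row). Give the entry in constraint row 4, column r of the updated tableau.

-2/3

Ratio test on column p — row 1: (17/4)/(3/4) = 17/3; row 2: (71/4)/(1/4) = 71; row 3: (31/2)/(5/2) = 31/5; row 4: entry -1/2 ≤ 0. Minimum is 17/3 at row 1 (q leaves); pivot element 3/4.
Divide row 1 by 3/4; eliminate column p from the other rows.
Row 4 update in column r: -3/2 − (-1/2)·(5/3) = -2/3.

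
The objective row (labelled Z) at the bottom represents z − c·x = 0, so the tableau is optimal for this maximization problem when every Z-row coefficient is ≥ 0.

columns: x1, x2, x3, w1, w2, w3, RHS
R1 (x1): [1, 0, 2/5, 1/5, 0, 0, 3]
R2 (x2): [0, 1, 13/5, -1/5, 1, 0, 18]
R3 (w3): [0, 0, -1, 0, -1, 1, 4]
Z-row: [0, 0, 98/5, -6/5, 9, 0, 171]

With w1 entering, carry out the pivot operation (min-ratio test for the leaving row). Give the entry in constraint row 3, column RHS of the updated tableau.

Ratio test on column w1 — row 1: 3/(1/5) = 15; row 2: entry -1/5 ≤ 0; row 3: entry 0 ≤ 0. Minimum is 15 at row 1 (x1 leaves); pivot element 1/5.
Divide row 1 by 1/5; eliminate column w1 from the other rows.
Row 3 update in column RHS: 4 − 0·15 = 4.

4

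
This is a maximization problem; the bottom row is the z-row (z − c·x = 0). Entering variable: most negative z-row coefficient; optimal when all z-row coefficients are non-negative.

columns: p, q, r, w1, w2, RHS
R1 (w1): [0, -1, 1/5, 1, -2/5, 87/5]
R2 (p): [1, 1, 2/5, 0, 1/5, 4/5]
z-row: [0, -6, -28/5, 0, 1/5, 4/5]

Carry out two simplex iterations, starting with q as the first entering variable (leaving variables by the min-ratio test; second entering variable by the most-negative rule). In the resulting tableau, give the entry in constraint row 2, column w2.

Ratio test on column q — row 1: entry -1 ≤ 0; row 2: (4/5)/1 = 4/5. Minimum is 4/5 at row 2 (p leaves); pivot element 1.
Divide row 2 by 1; eliminate column q from the other rows.
Second iteration: most negative z-row entry is -16/5 in column r, so r enters.
Ratio test on column r — row 1: (91/5)/(3/5) = 91/3; row 2: (4/5)/(2/5) = 2. Minimum is 2 at row 2 (q leaves); pivot element 2/5.
Divide row 2 by 2/5; eliminate column r from the other rows.
After both pivots, the entry at constraint row 2, column w2 is 1/2.

1/2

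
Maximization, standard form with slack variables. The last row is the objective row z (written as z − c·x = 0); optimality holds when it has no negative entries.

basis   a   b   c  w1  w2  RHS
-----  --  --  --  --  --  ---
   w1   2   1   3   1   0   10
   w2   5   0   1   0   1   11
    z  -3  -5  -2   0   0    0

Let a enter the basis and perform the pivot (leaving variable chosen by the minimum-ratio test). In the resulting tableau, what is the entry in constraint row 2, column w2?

1/5

Ratio test on column a — row 1: 10/2 = 5; row 2: 11/5 = 11/5. Minimum is 11/5 at row 2 (w2 leaves); pivot element 5.
Divide row 2 by 5; eliminate column a from the other rows.
In the new row 2, the w2 entry is the old entry divided by the pivot: 1/5 = 1/5.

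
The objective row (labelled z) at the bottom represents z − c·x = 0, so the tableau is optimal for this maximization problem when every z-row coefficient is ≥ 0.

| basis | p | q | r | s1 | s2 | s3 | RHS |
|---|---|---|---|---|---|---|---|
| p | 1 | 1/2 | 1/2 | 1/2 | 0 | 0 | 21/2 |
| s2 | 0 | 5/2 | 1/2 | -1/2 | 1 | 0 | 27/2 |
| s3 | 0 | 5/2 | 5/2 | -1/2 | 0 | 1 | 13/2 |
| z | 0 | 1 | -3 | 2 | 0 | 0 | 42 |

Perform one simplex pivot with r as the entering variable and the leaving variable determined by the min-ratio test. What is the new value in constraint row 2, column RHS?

Ratio test on column r — row 1: (21/2)/(1/2) = 21; row 2: (27/2)/(1/2) = 27; row 3: (13/2)/(5/2) = 13/5. Minimum is 13/5 at row 3 (s3 leaves); pivot element 5/2.
Divide row 3 by 5/2; eliminate column r from the other rows.
Row 2 update in column RHS: 27/2 − (1/2)·(13/5) = 61/5.

61/5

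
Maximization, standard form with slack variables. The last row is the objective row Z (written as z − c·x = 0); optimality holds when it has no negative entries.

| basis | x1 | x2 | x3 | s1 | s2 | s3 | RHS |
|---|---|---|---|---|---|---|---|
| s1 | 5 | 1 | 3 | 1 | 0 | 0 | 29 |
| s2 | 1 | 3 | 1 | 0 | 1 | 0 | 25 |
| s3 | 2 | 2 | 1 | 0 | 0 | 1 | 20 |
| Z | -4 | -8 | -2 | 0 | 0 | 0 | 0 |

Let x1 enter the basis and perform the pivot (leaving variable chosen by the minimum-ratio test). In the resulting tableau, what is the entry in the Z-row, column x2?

-36/5

Ratio test on column x1 — row 1: 29/5 = 29/5; row 2: 25/1 = 25; row 3: 20/2 = 10. Minimum is 29/5 at row 1 (s1 leaves); pivot element 5.
Divide row 1 by 5; eliminate column x1 from the other rows.
Z-row update in column x2: -8 − (-4)·(1/5) = -36/5.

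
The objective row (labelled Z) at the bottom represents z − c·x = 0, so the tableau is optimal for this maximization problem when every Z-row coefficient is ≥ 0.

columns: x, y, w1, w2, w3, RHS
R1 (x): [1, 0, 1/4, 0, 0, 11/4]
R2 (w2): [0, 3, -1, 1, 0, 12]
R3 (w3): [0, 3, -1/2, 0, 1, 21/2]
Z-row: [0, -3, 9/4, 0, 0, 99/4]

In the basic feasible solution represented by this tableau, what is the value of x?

11/4

x is basic (row 1); its value is the RHS of that row, 11/4.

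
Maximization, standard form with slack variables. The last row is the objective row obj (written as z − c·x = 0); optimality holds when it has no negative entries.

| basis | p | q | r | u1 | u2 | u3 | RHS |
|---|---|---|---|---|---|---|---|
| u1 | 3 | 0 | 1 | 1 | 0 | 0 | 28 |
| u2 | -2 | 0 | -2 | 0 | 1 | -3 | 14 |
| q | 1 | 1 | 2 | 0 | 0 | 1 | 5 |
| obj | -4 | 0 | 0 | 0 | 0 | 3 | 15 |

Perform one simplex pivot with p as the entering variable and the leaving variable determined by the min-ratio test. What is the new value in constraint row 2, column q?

Ratio test on column p — row 1: 28/3 = 28/3; row 2: entry -2 ≤ 0; row 3: 5/1 = 5. Minimum is 5 at row 3 (q leaves); pivot element 1.
Divide row 3 by 1; eliminate column p from the other rows.
Row 2 update in column q: 0 − (-2)·1 = 2.

2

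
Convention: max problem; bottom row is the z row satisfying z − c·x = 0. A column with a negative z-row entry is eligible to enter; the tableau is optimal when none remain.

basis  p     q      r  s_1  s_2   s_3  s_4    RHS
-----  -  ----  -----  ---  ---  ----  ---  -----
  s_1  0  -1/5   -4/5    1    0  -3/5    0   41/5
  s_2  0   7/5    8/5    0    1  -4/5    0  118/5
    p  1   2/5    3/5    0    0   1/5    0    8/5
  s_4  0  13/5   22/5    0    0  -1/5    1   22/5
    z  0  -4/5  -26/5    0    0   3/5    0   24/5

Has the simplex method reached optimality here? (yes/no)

no

The z-row has a negative entry -26/5 in column r, so it is not optimal.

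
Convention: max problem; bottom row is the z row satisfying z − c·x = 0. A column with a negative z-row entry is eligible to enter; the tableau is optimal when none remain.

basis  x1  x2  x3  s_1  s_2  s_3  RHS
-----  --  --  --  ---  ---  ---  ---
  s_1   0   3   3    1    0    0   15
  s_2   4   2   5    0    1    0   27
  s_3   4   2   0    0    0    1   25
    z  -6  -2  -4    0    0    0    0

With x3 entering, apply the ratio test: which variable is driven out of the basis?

Column x3 entries and ratios — s_1: 15/3 = 5; s_2: 27/5 = 27/5; s_3: 0 ≤ 0, skip.
Smallest ratio is 5 in the row of s_1, so s_1 leaves.

s_1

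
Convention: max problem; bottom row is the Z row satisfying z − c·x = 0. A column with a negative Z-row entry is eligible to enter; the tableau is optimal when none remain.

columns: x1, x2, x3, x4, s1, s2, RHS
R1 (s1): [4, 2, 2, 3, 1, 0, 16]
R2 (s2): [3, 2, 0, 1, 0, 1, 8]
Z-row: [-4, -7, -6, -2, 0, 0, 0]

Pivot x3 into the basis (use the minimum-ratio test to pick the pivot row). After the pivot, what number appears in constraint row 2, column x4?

Ratio test on column x3 — row 1: 16/2 = 8; row 2: entry 0 ≤ 0. Minimum is 8 at row 1 (s1 leaves); pivot element 2.
Divide row 1 by 2; eliminate column x3 from the other rows.
Row 2 update in column x4: 1 − 0·(3/2) = 1.

1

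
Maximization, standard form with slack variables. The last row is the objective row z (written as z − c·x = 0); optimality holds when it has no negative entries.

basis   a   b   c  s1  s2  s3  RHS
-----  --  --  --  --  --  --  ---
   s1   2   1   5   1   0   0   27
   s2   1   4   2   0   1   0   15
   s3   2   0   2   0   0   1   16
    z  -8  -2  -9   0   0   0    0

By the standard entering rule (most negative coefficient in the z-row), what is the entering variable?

c

Negative z-row entries: a: -8, b: -2, c: -9.
The most negative is -9 in column c, so c enters.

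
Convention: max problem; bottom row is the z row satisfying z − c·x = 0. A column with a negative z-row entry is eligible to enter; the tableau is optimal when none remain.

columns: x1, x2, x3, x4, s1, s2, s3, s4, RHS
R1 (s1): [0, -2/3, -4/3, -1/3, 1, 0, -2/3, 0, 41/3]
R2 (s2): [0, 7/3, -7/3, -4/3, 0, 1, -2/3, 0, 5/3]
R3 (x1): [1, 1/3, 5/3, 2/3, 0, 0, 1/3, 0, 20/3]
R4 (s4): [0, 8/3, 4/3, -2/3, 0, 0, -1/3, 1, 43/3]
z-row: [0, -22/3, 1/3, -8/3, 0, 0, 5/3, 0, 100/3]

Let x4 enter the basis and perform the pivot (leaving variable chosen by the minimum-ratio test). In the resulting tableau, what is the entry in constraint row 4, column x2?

3

Ratio test on column x4 — row 1: entry -1/3 ≤ 0; row 2: entry -4/3 ≤ 0; row 3: (20/3)/(2/3) = 10; row 4: entry -2/3 ≤ 0. Minimum is 10 at row 3 (x1 leaves); pivot element 2/3.
Divide row 3 by 2/3; eliminate column x4 from the other rows.
Row 4 update in column x2: 8/3 − (-2/3)·(1/2) = 3.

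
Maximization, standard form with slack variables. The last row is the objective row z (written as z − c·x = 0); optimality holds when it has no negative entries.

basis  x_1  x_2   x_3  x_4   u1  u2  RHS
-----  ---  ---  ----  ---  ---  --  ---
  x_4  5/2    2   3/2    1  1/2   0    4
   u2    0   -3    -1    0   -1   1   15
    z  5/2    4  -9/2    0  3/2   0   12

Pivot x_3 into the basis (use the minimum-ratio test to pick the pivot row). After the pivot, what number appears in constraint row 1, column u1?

Ratio test on column x_3 — row 1: 4/(3/2) = 8/3; row 2: entry -1 ≤ 0. Minimum is 8/3 at row 1 (x_4 leaves); pivot element 3/2.
Divide row 1 by 3/2; eliminate column x_3 from the other rows.
In the new row 1, the u1 entry is the old entry divided by the pivot: (1/2)/(3/2) = 1/3.

1/3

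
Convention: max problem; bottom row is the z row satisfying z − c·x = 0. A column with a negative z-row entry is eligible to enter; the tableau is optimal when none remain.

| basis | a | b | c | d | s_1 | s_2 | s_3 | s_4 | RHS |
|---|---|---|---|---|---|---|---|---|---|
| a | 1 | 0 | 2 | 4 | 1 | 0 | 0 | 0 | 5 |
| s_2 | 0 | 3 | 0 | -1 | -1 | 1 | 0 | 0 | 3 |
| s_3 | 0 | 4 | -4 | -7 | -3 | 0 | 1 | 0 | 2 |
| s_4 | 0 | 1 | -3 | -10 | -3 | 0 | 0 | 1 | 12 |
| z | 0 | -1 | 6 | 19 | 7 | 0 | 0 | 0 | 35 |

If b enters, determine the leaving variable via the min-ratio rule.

Column b entries and ratios — a: 0 ≤ 0, skip; s_2: 3/3 = 1; s_3: 2/4 = 1/2; s_4: 12/1 = 12.
Smallest ratio is 1/2 in the row of s_3, so s_3 leaves.

s_3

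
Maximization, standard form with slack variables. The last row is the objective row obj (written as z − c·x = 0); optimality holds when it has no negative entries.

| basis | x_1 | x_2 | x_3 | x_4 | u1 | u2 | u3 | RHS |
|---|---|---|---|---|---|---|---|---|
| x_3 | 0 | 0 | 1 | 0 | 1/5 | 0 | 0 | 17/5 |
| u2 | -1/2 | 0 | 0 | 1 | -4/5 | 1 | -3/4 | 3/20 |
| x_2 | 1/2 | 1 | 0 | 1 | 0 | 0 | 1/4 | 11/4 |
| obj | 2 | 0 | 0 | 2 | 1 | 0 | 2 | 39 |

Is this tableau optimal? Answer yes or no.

yes

Every obj-row coefficient is ≥ 0, so the tableau is optimal.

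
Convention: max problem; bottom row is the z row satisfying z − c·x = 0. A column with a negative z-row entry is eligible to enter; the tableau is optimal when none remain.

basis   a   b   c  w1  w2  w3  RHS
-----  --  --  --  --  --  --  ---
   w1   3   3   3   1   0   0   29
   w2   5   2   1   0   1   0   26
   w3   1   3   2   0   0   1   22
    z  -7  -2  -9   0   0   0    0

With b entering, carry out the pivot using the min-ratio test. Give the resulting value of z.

Ratio test on column b — row 1: 29/3 = 29/3; row 2: 26/2 = 13; row 3: 22/3 = 22/3. Minimum is 22/3 at row 3 (w3 leaves); pivot element 3.
Pivot on row 3; the z-row RHS becomes 0 − (-2)·(22/3) = 44/3.

44/3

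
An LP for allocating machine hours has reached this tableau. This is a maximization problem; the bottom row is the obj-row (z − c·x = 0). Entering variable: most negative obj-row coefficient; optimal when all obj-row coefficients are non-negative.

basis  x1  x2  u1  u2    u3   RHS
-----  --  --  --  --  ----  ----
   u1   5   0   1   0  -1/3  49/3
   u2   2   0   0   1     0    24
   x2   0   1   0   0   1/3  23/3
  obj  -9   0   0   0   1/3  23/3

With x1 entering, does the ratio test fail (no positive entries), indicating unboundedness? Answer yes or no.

Column x1 has positive entries in row(s) 1, 2, so the ratio test bounds it — not unbounded.

no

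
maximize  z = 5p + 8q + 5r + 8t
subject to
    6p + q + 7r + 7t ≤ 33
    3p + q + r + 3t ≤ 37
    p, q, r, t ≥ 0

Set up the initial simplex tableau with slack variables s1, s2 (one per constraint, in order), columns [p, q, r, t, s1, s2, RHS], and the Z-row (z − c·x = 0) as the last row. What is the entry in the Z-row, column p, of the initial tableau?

The Z-row carries the negated objective coefficients: the p entry is -5.

-5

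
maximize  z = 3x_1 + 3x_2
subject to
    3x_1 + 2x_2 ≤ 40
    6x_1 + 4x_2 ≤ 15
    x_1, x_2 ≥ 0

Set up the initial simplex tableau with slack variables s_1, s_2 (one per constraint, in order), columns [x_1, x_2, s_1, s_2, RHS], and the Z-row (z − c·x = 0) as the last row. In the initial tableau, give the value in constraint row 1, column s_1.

1

Slack s_1 belongs to constraint 1; its column is the unit vector e_1, so the entry in row 1 is 1.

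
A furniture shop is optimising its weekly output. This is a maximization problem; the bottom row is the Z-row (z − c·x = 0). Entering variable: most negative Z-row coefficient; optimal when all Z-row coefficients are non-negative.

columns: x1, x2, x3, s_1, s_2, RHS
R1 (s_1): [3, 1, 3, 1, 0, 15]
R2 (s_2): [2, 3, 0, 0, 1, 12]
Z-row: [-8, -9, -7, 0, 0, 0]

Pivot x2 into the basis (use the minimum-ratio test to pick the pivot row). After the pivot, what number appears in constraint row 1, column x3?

Ratio test on column x2 — row 1: 15/1 = 15; row 2: 12/3 = 4. Minimum is 4 at row 2 (s_2 leaves); pivot element 3.
Divide row 2 by 3; eliminate column x2 from the other rows.
Row 1 update in column x3: 3 − 1·0 = 3.

3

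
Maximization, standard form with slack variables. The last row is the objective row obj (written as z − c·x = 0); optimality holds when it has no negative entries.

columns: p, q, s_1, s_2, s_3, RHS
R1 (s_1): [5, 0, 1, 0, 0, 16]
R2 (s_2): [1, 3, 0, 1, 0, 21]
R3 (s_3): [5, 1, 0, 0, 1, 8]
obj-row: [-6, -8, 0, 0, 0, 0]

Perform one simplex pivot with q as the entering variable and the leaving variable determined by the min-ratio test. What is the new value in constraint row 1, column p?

5

Ratio test on column q — row 1: entry 0 ≤ 0; row 2: 21/3 = 7; row 3: 8/1 = 8. Minimum is 7 at row 2 (s_2 leaves); pivot element 3.
Divide row 2 by 3; eliminate column q from the other rows.
Row 1 update in column p: 5 − 0·(1/3) = 5.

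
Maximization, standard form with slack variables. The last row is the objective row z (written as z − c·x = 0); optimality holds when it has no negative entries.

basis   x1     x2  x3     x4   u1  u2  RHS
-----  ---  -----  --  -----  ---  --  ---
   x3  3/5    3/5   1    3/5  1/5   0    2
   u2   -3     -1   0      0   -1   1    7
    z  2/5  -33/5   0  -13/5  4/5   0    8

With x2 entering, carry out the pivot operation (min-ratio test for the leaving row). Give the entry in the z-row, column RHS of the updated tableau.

Ratio test on column x2 — row 1: 2/(3/5) = 10/3; row 2: entry -1 ≤ 0. Minimum is 10/3 at row 1 (x3 leaves); pivot element 3/5.
Divide row 1 by 3/5; eliminate column x2 from the other rows.
z-row update in column RHS: 8 − (-33/5)·(10/3) = 30.

30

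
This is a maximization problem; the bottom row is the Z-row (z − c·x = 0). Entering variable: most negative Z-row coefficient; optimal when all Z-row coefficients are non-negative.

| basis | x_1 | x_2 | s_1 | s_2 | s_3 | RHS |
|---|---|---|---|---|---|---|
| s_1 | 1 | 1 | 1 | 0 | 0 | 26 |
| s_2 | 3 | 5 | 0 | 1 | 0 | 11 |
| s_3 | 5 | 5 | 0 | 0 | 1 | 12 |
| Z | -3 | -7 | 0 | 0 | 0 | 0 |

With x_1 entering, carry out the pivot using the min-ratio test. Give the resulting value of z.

36/5

Ratio test on column x_1 — row 1: 26/1 = 26; row 2: 11/3 = 11/3; row 3: 12/5 = 12/5. Minimum is 12/5 at row 3 (s_3 leaves); pivot element 5.
Pivot on row 3; the Z-row RHS becomes 0 − (-3)·(12/5) = 36/5.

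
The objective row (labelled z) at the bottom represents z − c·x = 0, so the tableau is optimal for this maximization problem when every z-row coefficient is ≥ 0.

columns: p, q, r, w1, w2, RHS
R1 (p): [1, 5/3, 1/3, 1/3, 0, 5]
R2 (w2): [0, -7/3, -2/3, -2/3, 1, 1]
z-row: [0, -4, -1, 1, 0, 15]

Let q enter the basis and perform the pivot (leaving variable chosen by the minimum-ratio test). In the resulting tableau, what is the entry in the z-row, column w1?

9/5

Ratio test on column q — row 1: 5/(5/3) = 3; row 2: entry -7/3 ≤ 0. Minimum is 3 at row 1 (p leaves); pivot element 5/3.
Divide row 1 by 5/3; eliminate column q from the other rows.
z-row update in column w1: 1 − (-4)·(1/5) = 9/5.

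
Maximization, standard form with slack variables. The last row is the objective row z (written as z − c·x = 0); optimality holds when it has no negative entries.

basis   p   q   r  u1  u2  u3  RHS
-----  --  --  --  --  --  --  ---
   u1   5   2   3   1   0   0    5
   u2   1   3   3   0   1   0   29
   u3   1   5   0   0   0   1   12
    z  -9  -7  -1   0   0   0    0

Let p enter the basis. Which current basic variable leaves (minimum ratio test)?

u1

Column p entries and ratios — u1: 5/5 = 1; u2: 29/1 = 29; u3: 12/1 = 12.
Smallest ratio is 1 in the row of u1, so u1 leaves.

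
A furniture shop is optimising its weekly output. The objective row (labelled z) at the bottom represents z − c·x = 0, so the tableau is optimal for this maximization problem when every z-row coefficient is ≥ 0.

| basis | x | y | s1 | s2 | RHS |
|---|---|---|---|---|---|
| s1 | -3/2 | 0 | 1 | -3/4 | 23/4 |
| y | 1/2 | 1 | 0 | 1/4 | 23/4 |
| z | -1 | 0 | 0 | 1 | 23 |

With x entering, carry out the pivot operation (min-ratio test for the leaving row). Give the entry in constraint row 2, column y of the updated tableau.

2

Ratio test on column x — row 1: entry -3/2 ≤ 0; row 2: (23/4)/(1/2) = 23/2. Minimum is 23/2 at row 2 (y leaves); pivot element 1/2.
Divide row 2 by 1/2; eliminate column x from the other rows.
In the new row 2, the y entry is the old entry divided by the pivot: 1/(1/2) = 2.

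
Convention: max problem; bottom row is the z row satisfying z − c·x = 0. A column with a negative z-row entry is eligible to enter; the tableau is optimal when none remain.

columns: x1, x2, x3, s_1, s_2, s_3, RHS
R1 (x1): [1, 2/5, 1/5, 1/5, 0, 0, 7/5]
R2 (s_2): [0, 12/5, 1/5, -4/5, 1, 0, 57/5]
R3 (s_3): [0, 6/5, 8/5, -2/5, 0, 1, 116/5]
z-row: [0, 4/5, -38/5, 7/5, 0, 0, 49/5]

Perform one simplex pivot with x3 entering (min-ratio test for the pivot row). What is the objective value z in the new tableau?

63

Ratio test on column x3 — row 1: (7/5)/(1/5) = 7; row 2: (57/5)/(1/5) = 57; row 3: (116/5)/(8/5) = 29/2. Minimum is 7 at row 1 (x1 leaves); pivot element 1/5.
Pivot on row 1; the z-row RHS becomes 49/5 − (-38/5)·7 = 63.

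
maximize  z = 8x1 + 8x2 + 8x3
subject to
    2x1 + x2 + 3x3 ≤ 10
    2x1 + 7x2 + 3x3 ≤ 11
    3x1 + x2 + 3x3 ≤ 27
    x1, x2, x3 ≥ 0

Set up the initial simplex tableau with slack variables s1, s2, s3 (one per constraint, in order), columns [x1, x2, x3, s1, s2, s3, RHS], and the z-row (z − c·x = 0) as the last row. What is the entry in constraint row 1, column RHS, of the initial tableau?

The RHS of constraint 1 is b_1 = 10.

10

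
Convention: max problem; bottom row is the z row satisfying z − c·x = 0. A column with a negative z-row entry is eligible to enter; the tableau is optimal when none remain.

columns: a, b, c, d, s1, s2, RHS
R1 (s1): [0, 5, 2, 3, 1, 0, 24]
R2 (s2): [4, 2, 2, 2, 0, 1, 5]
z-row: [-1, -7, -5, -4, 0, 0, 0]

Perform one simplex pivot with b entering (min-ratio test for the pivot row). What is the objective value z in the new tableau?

Ratio test on column b — row 1: 24/5 = 24/5; row 2: 5/2 = 5/2. Minimum is 5/2 at row 2 (s2 leaves); pivot element 2.
Pivot on row 2; the z-row RHS becomes 0 − (-7)·(5/2) = 35/2.

35/2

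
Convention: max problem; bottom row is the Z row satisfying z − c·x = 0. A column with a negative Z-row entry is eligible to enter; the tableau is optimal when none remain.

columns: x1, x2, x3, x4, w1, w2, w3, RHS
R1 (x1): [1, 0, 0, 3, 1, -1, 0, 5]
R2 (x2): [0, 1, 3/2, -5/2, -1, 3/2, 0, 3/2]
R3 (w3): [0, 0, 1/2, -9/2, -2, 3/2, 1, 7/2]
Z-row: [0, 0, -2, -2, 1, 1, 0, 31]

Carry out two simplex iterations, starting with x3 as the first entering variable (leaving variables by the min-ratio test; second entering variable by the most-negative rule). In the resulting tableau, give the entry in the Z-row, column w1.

13/9

Ratio test on column x3 — row 1: entry 0 ≤ 0; row 2: (3/2)/(3/2) = 1; row 3: (7/2)/(1/2) = 7. Minimum is 1 at row 2 (x2 leaves); pivot element 3/2.
Divide row 2 by 3/2; eliminate column x3 from the other rows.
Second iteration: most negative Z-row entry is -16/3 in column x4, so x4 enters.
Ratio test on column x4 — row 1: 5/3 = 5/3; row 2: entry -5/3 ≤ 0; row 3: entry -11/3 ≤ 0. Minimum is 5/3 at row 1 (x1 leaves); pivot element 3.
Divide row 1 by 3; eliminate column x4 from the other rows.
After both pivots, the entry at the Z-row, column w1 is 13/9.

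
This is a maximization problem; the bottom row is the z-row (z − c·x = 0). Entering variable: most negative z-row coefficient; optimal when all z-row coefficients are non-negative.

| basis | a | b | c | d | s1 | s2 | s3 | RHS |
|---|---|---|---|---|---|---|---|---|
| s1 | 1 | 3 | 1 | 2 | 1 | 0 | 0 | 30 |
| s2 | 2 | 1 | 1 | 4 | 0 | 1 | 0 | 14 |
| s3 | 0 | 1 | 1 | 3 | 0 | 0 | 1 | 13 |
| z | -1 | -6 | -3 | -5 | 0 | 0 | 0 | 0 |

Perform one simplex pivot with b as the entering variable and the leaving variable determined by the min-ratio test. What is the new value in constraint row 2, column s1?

Ratio test on column b — row 1: 30/3 = 10; row 2: 14/1 = 14; row 3: 13/1 = 13. Minimum is 10 at row 1 (s1 leaves); pivot element 3.
Divide row 1 by 3; eliminate column b from the other rows.
Row 2 update in column s1: 0 − 1·(1/3) = -1/3.

-1/3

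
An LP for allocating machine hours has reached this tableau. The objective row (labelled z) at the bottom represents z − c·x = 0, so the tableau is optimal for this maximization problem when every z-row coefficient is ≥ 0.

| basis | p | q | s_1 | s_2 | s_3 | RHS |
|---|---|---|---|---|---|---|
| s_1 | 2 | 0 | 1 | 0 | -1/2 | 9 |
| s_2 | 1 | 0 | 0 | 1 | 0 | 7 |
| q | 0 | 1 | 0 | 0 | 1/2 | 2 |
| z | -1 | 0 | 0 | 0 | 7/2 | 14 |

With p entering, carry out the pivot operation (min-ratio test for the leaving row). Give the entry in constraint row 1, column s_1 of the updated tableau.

Ratio test on column p — row 1: 9/2 = 9/2; row 2: 7/1 = 7; row 3: entry 0 ≤ 0. Minimum is 9/2 at row 1 (s_1 leaves); pivot element 2.
Divide row 1 by 2; eliminate column p from the other rows.
In the new row 1, the s_1 entry is the old entry divided by the pivot: 1/2 = 1/2.

1/2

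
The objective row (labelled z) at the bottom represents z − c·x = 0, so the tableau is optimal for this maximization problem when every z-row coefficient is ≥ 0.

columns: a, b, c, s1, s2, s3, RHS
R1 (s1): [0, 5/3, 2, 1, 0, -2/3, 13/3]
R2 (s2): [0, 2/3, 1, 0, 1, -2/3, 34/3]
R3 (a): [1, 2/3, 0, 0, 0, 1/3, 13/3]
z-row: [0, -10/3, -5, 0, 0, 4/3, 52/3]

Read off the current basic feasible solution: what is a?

13/3

a is basic (row 3); its value is the RHS of that row, 13/3.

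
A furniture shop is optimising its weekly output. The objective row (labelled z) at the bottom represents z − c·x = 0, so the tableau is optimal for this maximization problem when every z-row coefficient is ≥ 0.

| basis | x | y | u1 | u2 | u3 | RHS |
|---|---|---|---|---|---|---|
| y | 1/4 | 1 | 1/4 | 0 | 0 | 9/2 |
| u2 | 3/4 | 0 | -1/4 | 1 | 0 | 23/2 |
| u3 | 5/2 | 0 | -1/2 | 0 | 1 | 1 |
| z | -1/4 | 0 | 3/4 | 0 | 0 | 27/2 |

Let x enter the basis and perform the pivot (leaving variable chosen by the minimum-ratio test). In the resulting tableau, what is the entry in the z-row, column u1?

Ratio test on column x — row 1: (9/2)/(1/4) = 18; row 2: (23/2)/(3/4) = 46/3; row 3: 1/(5/2) = 2/5. Minimum is 2/5 at row 3 (u3 leaves); pivot element 5/2.
Divide row 3 by 5/2; eliminate column x from the other rows.
z-row update in column u1: 3/4 − (-1/4)·(-1/5) = 7/10.

7/10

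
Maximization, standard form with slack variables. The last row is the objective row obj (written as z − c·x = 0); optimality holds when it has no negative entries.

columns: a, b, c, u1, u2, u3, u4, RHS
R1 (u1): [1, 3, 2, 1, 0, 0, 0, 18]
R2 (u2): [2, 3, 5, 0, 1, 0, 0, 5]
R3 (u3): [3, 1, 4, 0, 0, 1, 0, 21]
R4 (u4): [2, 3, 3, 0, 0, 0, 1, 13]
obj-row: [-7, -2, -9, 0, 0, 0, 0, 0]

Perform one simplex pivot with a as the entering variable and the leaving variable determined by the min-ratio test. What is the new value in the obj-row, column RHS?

Ratio test on column a — row 1: 18/1 = 18; row 2: 5/2 = 5/2; row 3: 21/3 = 7; row 4: 13/2 = 13/2. Minimum is 5/2 at row 2 (u2 leaves); pivot element 2.
Divide row 2 by 2; eliminate column a from the other rows.
obj-row update in column RHS: 0 − (-7)·(5/2) = 35/2.

35/2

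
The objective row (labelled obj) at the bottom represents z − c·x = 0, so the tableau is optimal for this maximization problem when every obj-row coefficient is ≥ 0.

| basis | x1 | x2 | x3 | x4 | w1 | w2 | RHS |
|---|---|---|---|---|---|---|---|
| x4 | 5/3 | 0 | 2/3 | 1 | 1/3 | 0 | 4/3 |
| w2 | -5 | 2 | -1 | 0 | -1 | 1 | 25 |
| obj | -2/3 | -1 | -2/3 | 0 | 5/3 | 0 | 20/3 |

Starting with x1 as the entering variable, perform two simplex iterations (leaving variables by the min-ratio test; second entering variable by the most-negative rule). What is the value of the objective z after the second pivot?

Ratio test on column x1 — row 1: (4/3)/(5/3) = 4/5; row 2: entry -5 ≤ 0. Minimum is 4/5 at row 1 (x4 leaves); pivot element 5/3.
Pivot on row 1; the obj-row RHS becomes 20/3 − (-2/3)·(4/5) = 36/5.
Next entering variable (most negative obj-row entry -1): x2.
Ratio test on column x2 — row 1: entry 0 ≤ 0; row 2: 29/2 = 29/2. Minimum is 29/2 at row 2 (w2 leaves); pivot element 2.
After the second pivot the obj-row RHS is 36/5 − (-1)·(29/2) = 217/10.

217/10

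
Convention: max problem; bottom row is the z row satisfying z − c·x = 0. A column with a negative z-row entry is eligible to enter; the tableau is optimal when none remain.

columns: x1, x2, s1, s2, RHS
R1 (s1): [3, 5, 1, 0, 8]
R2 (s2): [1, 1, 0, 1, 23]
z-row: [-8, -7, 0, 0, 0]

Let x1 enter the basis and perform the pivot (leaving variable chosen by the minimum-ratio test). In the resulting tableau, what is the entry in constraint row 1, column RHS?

Ratio test on column x1 — row 1: 8/3 = 8/3; row 2: 23/1 = 23. Minimum is 8/3 at row 1 (s1 leaves); pivot element 3.
Divide row 1 by 3; eliminate column x1 from the other rows.
In the new row 1, the RHS entry is the old entry divided by the pivot: 8/3 = 8/3.

8/3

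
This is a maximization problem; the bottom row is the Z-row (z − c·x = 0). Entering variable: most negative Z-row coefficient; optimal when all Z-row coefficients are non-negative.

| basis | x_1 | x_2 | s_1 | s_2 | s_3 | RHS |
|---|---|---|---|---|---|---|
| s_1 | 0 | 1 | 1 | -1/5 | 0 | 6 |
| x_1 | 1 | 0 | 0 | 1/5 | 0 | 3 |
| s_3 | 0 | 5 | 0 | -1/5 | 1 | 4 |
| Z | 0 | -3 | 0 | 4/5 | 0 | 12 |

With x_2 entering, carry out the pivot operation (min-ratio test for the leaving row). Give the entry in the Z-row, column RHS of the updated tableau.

Ratio test on column x_2 — row 1: 6/1 = 6; row 2: entry 0 ≤ 0; row 3: 4/5 = 4/5. Minimum is 4/5 at row 3 (s_3 leaves); pivot element 5.
Divide row 3 by 5; eliminate column x_2 from the other rows.
Z-row update in column RHS: 12 − (-3)·(4/5) = 72/5.

72/5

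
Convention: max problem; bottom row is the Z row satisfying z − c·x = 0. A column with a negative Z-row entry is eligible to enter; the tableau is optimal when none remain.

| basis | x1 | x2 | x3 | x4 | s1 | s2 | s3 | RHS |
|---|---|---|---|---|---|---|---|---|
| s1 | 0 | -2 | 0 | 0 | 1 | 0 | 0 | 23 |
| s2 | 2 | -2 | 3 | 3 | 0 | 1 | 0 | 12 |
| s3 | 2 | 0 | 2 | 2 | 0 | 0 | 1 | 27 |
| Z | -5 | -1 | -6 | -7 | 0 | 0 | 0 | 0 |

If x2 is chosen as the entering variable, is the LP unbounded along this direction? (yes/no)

Every constraint-row entry in column x2 is ≤ 0, so increasing x2 is unbounded.

yes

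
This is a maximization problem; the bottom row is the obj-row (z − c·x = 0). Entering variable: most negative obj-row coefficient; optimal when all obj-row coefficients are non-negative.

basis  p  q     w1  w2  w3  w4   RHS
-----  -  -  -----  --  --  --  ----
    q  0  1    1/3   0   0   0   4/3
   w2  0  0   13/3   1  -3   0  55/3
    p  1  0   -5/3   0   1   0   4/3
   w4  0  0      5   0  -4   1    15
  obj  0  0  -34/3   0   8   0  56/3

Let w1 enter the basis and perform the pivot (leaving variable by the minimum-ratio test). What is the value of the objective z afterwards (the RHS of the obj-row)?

Ratio test on column w1 — row 1: (4/3)/(1/3) = 4; row 2: (55/3)/(13/3) = 55/13; row 3: entry -5/3 ≤ 0; row 4: 15/5 = 3. Minimum is 3 at row 4 (w4 leaves); pivot element 5.
Pivot on row 4; the obj-row RHS becomes 56/3 − (-34/3)·3 = 158/3.

158/3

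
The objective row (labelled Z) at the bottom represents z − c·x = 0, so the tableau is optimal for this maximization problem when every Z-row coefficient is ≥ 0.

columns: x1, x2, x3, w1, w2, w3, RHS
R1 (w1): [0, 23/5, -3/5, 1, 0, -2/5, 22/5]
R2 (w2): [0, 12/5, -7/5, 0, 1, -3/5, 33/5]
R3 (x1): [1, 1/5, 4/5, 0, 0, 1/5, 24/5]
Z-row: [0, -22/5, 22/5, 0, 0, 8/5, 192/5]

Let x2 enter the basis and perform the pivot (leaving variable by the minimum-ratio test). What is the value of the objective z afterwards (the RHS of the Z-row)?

Ratio test on column x2 — row 1: (22/5)/(23/5) = 22/23; row 2: (33/5)/(12/5) = 11/4; row 3: (24/5)/(1/5) = 24. Minimum is 22/23 at row 1 (w1 leaves); pivot element 23/5.
Pivot on row 1; the Z-row RHS becomes 192/5 − (-22/5)·(22/23) = 980/23.

980/23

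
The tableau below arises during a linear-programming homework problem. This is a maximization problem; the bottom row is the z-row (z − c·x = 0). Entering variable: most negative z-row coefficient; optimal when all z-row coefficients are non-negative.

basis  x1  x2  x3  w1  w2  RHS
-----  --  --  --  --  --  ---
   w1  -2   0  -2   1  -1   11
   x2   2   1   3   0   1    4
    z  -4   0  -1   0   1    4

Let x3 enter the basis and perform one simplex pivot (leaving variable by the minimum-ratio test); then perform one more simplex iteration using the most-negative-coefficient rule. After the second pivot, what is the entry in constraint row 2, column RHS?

2

Ratio test on column x3 — row 1: entry -2 ≤ 0; row 2: 4/3 = 4/3. Minimum is 4/3 at row 2 (x2 leaves); pivot element 3.
Divide row 2 by 3; eliminate column x3 from the other rows.
Second iteration: most negative z-row entry is -10/3 in column x1, so x1 enters.
Ratio test on column x1 — row 1: entry -2/3 ≤ 0; row 2: (4/3)/(2/3) = 2. Minimum is 2 at row 2 (x3 leaves); pivot element 2/3.
Divide row 2 by 2/3; eliminate column x1 from the other rows.
After both pivots, the entry at constraint row 2, column RHS is 2.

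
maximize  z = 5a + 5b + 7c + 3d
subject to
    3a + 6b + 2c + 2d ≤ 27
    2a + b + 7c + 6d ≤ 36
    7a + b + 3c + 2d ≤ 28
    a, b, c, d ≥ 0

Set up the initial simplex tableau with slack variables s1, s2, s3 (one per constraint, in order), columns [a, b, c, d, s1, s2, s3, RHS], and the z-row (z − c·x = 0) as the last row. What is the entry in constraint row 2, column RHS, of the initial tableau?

36

The RHS of constraint 2 is b_2 = 36.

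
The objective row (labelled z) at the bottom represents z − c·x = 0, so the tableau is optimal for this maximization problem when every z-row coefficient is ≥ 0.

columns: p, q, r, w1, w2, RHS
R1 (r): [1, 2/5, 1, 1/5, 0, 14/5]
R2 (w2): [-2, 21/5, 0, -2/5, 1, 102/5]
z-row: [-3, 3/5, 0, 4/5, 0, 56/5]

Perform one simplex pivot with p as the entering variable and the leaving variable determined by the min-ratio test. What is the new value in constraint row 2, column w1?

Ratio test on column p — row 1: (14/5)/1 = 14/5; row 2: entry -2 ≤ 0. Minimum is 14/5 at row 1 (r leaves); pivot element 1.
Divide row 1 by 1; eliminate column p from the other rows.
Row 2 update in column w1: -2/5 − (-2)·(1/5) = 0.

0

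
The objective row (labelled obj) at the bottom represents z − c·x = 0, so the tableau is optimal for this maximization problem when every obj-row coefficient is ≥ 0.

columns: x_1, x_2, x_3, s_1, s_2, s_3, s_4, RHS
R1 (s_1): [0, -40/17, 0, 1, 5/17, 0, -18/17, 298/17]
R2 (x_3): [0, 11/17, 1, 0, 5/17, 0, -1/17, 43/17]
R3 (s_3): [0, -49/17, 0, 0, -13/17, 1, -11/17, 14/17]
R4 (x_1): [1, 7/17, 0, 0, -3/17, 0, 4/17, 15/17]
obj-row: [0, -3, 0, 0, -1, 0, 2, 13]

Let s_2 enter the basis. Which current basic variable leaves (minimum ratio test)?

x_3

Column s_2 entries and ratios — s_1: (298/17)/(5/17) = 298/5; x_3: (43/17)/(5/17) = 43/5; s_3: -13/17 ≤ 0, skip; x_1: -3/17 ≤ 0, skip.
Smallest ratio is 43/5 in the row of x_3, so x_3 leaves.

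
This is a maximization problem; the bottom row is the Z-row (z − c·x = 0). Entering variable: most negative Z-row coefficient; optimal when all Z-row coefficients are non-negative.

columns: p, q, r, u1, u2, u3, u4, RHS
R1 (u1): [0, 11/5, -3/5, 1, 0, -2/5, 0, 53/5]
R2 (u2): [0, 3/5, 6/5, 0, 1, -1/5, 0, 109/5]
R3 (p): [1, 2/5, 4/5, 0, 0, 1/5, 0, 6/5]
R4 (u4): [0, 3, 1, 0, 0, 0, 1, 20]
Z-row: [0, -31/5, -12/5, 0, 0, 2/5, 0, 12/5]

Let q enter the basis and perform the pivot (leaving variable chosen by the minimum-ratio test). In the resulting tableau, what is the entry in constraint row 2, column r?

0

Ratio test on column q — row 1: (53/5)/(11/5) = 53/11; row 2: (109/5)/(3/5) = 109/3; row 3: (6/5)/(2/5) = 3; row 4: 20/3 = 20/3. Minimum is 3 at row 3 (p leaves); pivot element 2/5.
Divide row 3 by 2/5; eliminate column q from the other rows.
Row 2 update in column r: 6/5 − (3/5)·2 = 0.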